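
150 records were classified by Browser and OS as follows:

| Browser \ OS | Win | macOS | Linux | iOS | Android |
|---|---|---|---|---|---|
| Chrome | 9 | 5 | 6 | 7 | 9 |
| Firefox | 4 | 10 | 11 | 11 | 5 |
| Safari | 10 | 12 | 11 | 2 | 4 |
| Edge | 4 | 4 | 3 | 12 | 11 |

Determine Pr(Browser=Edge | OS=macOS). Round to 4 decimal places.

0.1290

Total with OS=macOS: 5 + 10 + 12 + 4 = 31.
P(Browser=Edge | OS=macOS) = 4/31 = 0.1290.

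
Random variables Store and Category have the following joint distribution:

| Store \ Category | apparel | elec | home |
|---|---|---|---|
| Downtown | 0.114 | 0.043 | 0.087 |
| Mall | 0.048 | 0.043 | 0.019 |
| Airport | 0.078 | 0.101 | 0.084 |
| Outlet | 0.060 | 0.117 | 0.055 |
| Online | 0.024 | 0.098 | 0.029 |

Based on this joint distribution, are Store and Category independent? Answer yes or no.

P(Store=Downtown) = 0.244 and P(Category=elec) = 0.402, so their product is 0.09809, but P(Store=Downtown, Category=elec) = 0.043. Since these differ, Store and Category are not independent.

no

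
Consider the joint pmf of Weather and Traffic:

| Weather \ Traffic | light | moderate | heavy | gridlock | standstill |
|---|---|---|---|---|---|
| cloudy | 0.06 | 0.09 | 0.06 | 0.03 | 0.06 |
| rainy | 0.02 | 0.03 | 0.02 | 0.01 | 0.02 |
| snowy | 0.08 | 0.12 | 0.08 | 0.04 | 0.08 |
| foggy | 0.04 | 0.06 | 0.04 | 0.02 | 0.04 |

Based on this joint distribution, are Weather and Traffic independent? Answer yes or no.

Every cell satisfies P(Weather,Traffic) = P(Weather)·P(Traffic). For instance P(Weather=cloudy) = 0.30, P(Traffic=light) = 0.20, and 0.30×0.20 = 0.06 matches the joint entry. So Weather and Traffic are independent.

yes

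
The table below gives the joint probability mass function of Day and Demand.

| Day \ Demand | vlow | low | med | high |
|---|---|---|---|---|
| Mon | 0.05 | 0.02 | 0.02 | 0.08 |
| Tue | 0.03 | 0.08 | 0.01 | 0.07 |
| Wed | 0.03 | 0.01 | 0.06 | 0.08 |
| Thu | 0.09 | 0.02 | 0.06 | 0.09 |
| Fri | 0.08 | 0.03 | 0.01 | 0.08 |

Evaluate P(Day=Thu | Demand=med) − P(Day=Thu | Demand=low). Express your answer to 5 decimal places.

0.25000

P(Demand=med) = 0.02 + 0.01 + 0.06 + 0.06 + 0.01 = 0.16; P(Day=Thu | Demand=med) = 0.06/0.16 = 0.375000.
P(Demand=low) = 0.02 + 0.08 + 0.01 + 0.02 + 0.03 = 0.16; P(Day=Thu | Demand=low) = 0.02/0.16 = 0.125000.
Difference = 0.25000.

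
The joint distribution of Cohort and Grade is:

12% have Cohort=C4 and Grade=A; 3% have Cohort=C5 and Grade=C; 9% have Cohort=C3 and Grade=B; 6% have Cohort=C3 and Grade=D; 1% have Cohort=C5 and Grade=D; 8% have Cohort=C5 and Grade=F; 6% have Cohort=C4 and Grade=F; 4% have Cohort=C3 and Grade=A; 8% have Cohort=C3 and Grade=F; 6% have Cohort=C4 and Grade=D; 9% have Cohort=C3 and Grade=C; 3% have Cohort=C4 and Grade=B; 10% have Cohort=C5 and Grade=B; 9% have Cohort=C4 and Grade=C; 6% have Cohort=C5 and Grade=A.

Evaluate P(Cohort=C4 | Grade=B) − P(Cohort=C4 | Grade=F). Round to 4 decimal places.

-0.1364

P(Grade=B) = 0.09 + 0.03 + 0.10 = 0.22; P(Cohort=C4 | Grade=B) = 0.03/0.22 = 0.13636.
P(Grade=F) = 0.08 + 0.06 + 0.08 = 0.22; P(Cohort=C4 | Grade=F) = 0.06/0.22 = 0.27273.
Difference = -0.1364.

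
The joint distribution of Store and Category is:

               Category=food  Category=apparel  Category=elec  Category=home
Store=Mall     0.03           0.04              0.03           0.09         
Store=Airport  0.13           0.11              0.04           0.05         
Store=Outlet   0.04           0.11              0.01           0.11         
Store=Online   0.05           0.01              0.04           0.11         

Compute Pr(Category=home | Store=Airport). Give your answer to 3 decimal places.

0.152

P(Store=Airport) = 0.13 + 0.11 + 0.04 + 0.05 = 0.33.
P(Category=home | Store=Airport) = 0.05/0.33 = 0.152.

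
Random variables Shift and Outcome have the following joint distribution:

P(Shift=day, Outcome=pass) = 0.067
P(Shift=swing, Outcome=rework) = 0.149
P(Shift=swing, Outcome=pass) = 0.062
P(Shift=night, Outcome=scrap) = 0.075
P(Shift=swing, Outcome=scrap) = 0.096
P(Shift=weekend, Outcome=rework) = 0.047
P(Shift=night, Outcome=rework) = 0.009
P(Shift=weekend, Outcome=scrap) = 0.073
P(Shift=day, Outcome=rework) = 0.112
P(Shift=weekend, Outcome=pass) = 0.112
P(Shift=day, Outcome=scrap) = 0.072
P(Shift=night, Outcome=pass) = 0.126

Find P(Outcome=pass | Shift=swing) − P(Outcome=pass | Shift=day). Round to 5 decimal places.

-0.06498

P(Shift=swing) = 0.062 + 0.149 + 0.096 = 0.307; P(Outcome=pass | Shift=swing) = 0.062/0.307 = 0.201954.
P(Shift=day) = 0.067 + 0.112 + 0.072 = 0.251; P(Outcome=pass | Shift=day) = 0.067/0.251 = 0.266932.
Difference = -0.06498.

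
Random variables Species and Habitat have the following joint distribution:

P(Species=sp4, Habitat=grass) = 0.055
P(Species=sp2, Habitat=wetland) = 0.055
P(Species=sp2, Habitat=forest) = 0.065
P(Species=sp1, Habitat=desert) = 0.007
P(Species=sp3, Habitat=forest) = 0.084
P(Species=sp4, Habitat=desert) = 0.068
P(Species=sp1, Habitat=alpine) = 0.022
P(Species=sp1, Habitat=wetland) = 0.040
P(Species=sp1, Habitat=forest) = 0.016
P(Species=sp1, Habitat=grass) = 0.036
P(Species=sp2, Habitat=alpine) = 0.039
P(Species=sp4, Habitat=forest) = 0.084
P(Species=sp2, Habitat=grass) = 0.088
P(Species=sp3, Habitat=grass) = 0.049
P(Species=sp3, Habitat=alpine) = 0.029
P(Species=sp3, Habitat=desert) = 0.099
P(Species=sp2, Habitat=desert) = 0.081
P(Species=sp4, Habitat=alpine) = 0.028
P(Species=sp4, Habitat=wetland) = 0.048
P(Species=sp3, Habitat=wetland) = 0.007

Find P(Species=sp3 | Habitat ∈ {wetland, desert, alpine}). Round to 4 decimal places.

P(Habitat=wetland) = 0.040 + 0.055 + 0.007 + 0.048 = 0.150.
P(Habitat=desert) = 0.007 + 0.081 + 0.099 + 0.068 = 0.255.
P(Habitat=alpine) = 0.022 + 0.039 + 0.029 + 0.028 = 0.118.
P(Habitat ∈ {wetland, desert, alpine}) = 0.150 + 0.255 + 0.118 = 0.523; P(Species=sp3, Habitat ∈ {wetland, desert, alpine}) = 0.007 + 0.099 + 0.029 = 0.135.
P(Species=sp3 | Habitat ∈ {wetland, desert, alpine}) = 0.135/0.523 = 0.2581.

0.2581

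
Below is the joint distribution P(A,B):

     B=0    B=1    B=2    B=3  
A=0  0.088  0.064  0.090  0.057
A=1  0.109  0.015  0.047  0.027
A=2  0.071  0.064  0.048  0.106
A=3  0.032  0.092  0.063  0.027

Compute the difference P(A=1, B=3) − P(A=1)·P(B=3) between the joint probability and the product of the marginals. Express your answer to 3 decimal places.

P(A=1) = 0.109 + 0.015 + 0.047 + 0.027 = 0.198.
P(B=3) = 0.057 + 0.027 + 0.106 + 0.027 = 0.217.
P(A=1, B=3) − P(A=1)P(B=3) = 0.027 − 0.198×0.217 = -0.016.

-0.016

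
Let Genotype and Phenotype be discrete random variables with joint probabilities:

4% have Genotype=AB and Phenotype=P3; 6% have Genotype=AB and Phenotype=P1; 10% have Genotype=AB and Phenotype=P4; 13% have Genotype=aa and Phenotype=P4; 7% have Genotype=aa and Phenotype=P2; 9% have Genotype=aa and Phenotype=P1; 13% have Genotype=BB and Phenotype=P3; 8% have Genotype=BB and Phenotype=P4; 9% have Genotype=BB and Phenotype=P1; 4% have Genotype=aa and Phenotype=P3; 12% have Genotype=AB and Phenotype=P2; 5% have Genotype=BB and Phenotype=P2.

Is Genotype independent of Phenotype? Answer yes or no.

no

P(Genotype=BB) = 0.35 and P(Phenotype=P3) = 0.21, so their product is 0.0735, but P(Genotype=BB, Phenotype=P3) = 0.13. Since these differ, Genotype and Phenotype are not independent.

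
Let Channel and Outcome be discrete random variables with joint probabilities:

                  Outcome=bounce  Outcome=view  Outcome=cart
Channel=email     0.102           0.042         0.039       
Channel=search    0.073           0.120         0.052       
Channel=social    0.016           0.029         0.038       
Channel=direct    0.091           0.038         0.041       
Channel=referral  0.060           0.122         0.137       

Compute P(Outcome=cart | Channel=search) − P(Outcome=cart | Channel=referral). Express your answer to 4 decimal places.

P(Channel=search) = 0.073 + 0.120 + 0.052 = 0.245; P(Outcome=cart | Channel=search) = 0.052/0.245 = 0.21224.
P(Channel=referral) = 0.060 + 0.122 + 0.137 = 0.319; P(Outcome=cart | Channel=referral) = 0.137/0.319 = 0.42947.
Difference = -0.2172.

-0.2172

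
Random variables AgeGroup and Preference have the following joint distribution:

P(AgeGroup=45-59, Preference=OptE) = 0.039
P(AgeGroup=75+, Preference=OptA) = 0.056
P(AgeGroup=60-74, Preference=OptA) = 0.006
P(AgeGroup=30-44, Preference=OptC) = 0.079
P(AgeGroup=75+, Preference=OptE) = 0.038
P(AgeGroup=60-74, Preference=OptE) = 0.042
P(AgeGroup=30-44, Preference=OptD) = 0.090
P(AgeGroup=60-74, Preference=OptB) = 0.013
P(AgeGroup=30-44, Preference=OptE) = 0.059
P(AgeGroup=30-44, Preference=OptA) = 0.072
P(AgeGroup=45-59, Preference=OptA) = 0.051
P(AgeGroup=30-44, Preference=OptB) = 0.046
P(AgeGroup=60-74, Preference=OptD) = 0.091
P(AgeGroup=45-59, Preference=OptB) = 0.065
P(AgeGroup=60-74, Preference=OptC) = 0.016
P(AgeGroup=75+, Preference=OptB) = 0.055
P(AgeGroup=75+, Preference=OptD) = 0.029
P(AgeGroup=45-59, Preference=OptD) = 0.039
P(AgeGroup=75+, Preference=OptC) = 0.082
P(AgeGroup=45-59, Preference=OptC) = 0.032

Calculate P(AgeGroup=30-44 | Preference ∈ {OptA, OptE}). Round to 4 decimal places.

0.3609

P(Preference=OptA) = 0.072 + 0.051 + 0.006 + 0.056 = 0.185.
P(Preference=OptE) = 0.059 + 0.039 + 0.042 + 0.038 = 0.178.
P(Preference ∈ {OptA, OptE}) = 0.185 + 0.178 = 0.363; P(AgeGroup=30-44, Preference ∈ {OptA, OptE}) = 0.072 + 0.059 = 0.131.
P(AgeGroup=30-44 | Preference ∈ {OptA, OptE}) = 0.131/0.363 = 0.3609.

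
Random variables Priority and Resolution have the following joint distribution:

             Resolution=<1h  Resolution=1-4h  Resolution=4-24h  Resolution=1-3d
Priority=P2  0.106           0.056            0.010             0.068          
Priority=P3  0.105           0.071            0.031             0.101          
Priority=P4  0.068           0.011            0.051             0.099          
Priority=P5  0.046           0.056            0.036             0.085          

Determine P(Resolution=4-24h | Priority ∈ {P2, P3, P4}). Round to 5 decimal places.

0.11840

P(Priority=P2) = 0.106 + 0.056 + 0.010 + 0.068 = 0.240.
P(Priority=P3) = 0.105 + 0.071 + 0.031 + 0.101 = 0.308.
P(Priority=P4) = 0.068 + 0.011 + 0.051 + 0.099 = 0.229.
P(Priority ∈ {P2, P3, P4}) = 0.240 + 0.308 + 0.229 = 0.777; P(Resolution=4-24h, Priority ∈ {P2, P3, P4}) = 0.010 + 0.031 + 0.051 = 0.092.
P(Resolution=4-24h | Priority ∈ {P2, P3, P4}) = 0.092/0.777 = 0.11840.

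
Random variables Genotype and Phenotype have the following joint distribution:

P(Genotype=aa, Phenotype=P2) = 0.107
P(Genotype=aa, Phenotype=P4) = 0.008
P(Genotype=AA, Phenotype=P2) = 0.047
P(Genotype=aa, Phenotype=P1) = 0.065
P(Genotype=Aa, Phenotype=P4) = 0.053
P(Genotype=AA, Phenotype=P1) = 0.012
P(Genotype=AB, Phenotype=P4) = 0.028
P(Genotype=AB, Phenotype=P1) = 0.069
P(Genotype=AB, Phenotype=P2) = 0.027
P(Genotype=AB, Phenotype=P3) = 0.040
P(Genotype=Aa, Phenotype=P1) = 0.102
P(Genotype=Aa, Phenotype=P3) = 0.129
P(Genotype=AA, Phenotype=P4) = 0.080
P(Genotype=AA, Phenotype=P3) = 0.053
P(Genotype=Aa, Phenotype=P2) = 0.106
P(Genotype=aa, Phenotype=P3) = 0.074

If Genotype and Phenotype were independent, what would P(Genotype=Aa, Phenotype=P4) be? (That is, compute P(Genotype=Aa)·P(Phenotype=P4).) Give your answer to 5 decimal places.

0.06591

P(Genotype=Aa) = 0.102 + 0.106 + 0.129 + 0.053 = 0.390.
P(Phenotype=P4) = 0.080 + 0.053 + 0.008 + 0.028 = 0.169.
Product: 0.390 × 0.169 = 0.06591.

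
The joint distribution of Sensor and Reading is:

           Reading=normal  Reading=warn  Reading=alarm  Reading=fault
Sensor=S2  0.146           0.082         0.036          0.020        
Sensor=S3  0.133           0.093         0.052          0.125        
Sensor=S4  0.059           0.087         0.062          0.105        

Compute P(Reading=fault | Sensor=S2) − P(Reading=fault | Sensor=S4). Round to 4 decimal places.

P(Sensor=S2) = 0.146 + 0.082 + 0.036 + 0.020 = 0.284; P(Reading=fault | Sensor=S2) = 0.020/0.284 = 0.07042.
P(Sensor=S4) = 0.059 + 0.087 + 0.062 + 0.105 = 0.313; P(Reading=fault | Sensor=S4) = 0.105/0.313 = 0.33546.
Difference = -0.2650.

-0.2650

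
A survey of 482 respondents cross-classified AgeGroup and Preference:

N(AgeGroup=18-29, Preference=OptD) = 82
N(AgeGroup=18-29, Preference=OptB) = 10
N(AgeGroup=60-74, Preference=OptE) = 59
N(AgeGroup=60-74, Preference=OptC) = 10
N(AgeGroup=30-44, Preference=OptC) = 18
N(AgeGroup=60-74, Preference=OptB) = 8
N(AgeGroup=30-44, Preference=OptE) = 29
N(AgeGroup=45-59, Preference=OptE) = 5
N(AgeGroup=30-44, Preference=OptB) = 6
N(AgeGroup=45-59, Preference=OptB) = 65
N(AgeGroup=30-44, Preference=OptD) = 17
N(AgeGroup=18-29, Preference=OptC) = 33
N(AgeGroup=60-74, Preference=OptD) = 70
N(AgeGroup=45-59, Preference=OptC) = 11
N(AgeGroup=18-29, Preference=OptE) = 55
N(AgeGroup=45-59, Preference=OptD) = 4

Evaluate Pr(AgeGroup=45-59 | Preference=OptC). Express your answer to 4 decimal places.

Total with Preference=OptC: 33 + 18 + 11 + 10 = 72.
P(AgeGroup=45-59 | Preference=OptC) = 11/72 = 0.1528.

0.1528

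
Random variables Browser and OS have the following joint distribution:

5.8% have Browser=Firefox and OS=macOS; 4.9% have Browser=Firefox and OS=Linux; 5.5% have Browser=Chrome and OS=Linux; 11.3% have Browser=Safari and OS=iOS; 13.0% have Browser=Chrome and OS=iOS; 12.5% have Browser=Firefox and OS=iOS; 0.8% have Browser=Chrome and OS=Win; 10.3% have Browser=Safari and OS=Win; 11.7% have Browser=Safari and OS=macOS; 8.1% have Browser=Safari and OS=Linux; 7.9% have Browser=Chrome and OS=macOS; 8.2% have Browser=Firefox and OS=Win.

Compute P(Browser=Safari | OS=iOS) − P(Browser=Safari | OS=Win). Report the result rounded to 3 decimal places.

P(OS=iOS) = 0.130 + 0.125 + 0.113 = 0.368; P(Browser=Safari | OS=iOS) = 0.113/0.368 = 0.3071.
P(OS=Win) = 0.008 + 0.082 + 0.103 = 0.193; P(Browser=Safari | OS=Win) = 0.103/0.193 = 0.5337.
Difference = -0.227.

-0.227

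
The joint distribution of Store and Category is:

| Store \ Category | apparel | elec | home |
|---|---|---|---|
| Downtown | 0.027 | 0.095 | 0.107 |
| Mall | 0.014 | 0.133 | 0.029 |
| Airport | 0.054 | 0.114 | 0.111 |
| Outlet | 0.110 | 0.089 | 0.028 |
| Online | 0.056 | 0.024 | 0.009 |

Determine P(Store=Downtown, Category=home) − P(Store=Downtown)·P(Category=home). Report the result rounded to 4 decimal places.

0.0420

P(Store=Downtown) = 0.027 + 0.095 + 0.107 = 0.229.
P(Category=home) = 0.107 + 0.029 + 0.111 + 0.028 + 0.009 = 0.284.
P(Store=Downtown, Category=home) − P(Store=Downtown)P(Category=home) = 0.107 − 0.229×0.284 = 0.0420.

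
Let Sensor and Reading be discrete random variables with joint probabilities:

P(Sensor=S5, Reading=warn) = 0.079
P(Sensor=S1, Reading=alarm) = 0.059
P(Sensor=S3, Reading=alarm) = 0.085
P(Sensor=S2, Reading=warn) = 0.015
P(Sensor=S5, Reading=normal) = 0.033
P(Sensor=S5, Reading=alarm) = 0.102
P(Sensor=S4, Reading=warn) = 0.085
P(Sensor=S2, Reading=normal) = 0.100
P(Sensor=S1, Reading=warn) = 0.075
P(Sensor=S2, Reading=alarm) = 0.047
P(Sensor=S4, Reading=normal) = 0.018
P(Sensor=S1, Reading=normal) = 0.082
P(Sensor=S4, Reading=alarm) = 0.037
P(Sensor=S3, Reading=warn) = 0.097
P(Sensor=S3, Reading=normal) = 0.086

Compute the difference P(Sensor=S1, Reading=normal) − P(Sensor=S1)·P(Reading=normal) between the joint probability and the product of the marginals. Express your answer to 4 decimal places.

P(Sensor=S1) = 0.082 + 0.075 + 0.059 = 0.216.
P(Reading=normal) = 0.082 + 0.100 + 0.086 + 0.018 + 0.033 = 0.319.
P(Sensor=S1, Reading=normal) − P(Sensor=S1)P(Reading=normal) = 0.082 − 0.216×0.319 = 0.0131.

0.0131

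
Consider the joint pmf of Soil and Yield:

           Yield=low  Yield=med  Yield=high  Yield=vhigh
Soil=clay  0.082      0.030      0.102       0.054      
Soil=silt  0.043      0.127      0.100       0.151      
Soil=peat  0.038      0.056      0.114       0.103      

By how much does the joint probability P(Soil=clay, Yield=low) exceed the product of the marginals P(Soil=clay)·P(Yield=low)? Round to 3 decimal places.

0.038

P(Soil=clay) = 0.082 + 0.030 + 0.102 + 0.054 = 0.268.
P(Yield=low) = 0.082 + 0.043 + 0.038 = 0.163.
P(Soil=clay, Yield=low) − P(Soil=clay)P(Yield=low) = 0.082 − 0.268×0.163 = 0.038.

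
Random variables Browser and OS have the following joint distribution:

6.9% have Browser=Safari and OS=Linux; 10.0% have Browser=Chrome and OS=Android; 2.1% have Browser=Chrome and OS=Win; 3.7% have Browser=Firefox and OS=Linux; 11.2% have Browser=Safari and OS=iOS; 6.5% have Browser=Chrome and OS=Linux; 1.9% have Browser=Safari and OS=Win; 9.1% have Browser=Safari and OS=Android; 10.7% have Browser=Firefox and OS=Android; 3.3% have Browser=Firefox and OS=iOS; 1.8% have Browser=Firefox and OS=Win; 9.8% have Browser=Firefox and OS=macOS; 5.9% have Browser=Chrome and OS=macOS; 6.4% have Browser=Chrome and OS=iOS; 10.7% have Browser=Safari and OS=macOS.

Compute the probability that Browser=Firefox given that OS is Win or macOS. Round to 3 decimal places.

0.360

P(OS=Win) = 0.021 + 0.018 + 0.019 = 0.058.
P(OS=macOS) = 0.059 + 0.098 + 0.107 = 0.264.
P(OS ∈ {Win, macOS}) = 0.058 + 0.264 = 0.322; P(Browser=Firefox, OS ∈ {Win, macOS}) = 0.018 + 0.098 = 0.116.
P(Browser=Firefox | OS ∈ {Win, macOS}) = 0.116/0.322 = 0.360.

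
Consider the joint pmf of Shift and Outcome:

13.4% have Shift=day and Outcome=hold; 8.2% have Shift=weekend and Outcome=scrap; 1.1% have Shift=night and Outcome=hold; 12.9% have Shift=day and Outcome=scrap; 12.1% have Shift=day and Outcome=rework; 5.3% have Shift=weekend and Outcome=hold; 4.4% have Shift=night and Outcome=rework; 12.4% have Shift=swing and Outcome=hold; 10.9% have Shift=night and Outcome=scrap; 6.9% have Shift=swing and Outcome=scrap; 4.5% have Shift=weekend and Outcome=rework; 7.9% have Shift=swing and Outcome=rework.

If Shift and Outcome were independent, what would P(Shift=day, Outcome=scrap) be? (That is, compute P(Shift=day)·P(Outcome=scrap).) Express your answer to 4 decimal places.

P(Shift=day) = 0.121 + 0.129 + 0.134 = 0.384.
P(Outcome=scrap) = 0.129 + 0.069 + 0.109 + 0.082 = 0.389.
Product: 0.384 × 0.389 = 0.1494.

0.1494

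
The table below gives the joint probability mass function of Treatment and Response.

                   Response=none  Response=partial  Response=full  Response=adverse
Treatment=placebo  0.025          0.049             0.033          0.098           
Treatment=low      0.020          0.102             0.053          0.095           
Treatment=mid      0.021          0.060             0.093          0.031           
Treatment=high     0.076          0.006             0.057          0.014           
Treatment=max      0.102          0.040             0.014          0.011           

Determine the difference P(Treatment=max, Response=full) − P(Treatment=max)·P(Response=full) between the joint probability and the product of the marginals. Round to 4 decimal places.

P(Treatment=max) = 0.102 + 0.040 + 0.014 + 0.011 = 0.167.
P(Response=full) = 0.033 + 0.053 + 0.093 + 0.057 + 0.014 = 0.250.
P(Treatment=max, Response=full) − P(Treatment=max)P(Response=full) = 0.014 − 0.167×0.250 = -0.0278.

-0.0278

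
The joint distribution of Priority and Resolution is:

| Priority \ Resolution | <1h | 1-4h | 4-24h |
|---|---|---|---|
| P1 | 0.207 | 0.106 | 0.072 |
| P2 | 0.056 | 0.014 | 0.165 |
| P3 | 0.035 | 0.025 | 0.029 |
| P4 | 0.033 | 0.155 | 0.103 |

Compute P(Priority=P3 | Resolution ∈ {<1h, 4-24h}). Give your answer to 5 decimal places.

0.09143

P(Resolution=<1h) = 0.207 + 0.056 + 0.035 + 0.033 = 0.331.
P(Resolution=4-24h) = 0.072 + 0.165 + 0.029 + 0.103 = 0.369.
P(Resolution ∈ {<1h, 4-24h}) = 0.331 + 0.369 = 0.700; P(Priority=P3, Resolution ∈ {<1h, 4-24h}) = 0.035 + 0.029 = 0.064.
P(Priority=P3 | Resolution ∈ {<1h, 4-24h}) = 0.064/0.700 = 0.09143.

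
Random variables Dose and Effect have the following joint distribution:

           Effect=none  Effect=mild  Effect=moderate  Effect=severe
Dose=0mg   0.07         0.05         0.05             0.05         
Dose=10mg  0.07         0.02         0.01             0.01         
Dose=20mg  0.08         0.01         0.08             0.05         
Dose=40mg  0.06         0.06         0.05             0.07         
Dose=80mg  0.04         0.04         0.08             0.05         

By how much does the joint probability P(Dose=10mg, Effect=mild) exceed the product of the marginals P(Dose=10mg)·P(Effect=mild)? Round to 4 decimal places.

0.0002

P(Dose=10mg) = 0.07 + 0.02 + 0.01 + 0.01 = 0.11.
P(Effect=mild) = 0.05 + 0.02 + 0.01 + 0.06 + 0.04 = 0.18.
P(Dose=10mg, Effect=mild) − P(Dose=10mg)P(Effect=mild) = 0.02 − 0.11×0.18 = 0.0002.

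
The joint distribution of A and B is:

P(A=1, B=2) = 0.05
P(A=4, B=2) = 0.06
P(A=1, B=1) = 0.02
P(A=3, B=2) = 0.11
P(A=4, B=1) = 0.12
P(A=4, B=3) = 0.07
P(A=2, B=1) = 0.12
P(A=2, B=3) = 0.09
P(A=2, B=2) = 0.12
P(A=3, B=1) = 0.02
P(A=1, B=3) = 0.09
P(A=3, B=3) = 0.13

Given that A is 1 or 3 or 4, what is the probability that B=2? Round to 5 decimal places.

P(A=1) = 0.02 + 0.05 + 0.09 = 0.16.
P(A=3) = 0.02 + 0.11 + 0.13 = 0.26.
P(A=4) = 0.12 + 0.06 + 0.07 = 0.25.
P(A ∈ {1, 3, 4}) = 0.16 + 0.26 + 0.25 = 0.67; P(B=2, A ∈ {1, 3, 4}) = 0.05 + 0.11 + 0.06 = 0.22.
P(B=2 | A ∈ {1, 3, 4}) = 0.22/0.67 = 0.32836.

0.32836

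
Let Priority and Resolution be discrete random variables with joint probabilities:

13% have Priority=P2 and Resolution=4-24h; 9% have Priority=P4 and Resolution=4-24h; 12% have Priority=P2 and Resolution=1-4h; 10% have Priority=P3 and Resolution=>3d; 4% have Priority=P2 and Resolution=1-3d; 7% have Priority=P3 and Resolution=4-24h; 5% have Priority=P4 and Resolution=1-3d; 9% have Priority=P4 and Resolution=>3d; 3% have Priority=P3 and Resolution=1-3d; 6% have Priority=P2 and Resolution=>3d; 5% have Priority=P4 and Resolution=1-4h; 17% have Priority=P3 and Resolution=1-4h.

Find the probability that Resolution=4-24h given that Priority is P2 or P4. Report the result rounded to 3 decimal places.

P(Priority=P2) = 0.12 + 0.13 + 0.04 + 0.06 = 0.35.
P(Priority=P4) = 0.05 + 0.09 + 0.05 + 0.09 = 0.28.
P(Priority ∈ {P2, P4}) = 0.35 + 0.28 = 0.63; P(Resolution=4-24h, Priority ∈ {P2, P4}) = 0.13 + 0.09 = 0.22.
P(Resolution=4-24h | Priority ∈ {P2, P4}) = 0.22/0.63 = 0.349.

0.349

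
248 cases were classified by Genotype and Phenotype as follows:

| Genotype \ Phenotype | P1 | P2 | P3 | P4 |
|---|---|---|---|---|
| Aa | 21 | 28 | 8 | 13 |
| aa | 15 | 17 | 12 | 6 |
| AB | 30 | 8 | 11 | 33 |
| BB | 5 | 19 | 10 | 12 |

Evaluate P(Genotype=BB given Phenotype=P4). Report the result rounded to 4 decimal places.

0.1875

Total with Phenotype=P4: 13 + 6 + 33 + 12 = 64.
P(Genotype=BB | Phenotype=P4) = 12/64 = 0.1875.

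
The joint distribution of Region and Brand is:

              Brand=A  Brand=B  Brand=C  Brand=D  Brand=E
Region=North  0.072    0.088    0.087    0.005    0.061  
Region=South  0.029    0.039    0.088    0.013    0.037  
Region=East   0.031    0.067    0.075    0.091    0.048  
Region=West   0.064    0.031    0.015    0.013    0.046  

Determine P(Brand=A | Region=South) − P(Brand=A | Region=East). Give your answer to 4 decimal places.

0.0414

P(Region=South) = 0.029 + 0.039 + 0.088 + 0.013 + 0.037 = 0.206; P(Brand=A | Region=South) = 0.029/0.206 = 0.14078.
P(Region=East) = 0.031 + 0.067 + 0.075 + 0.091 + 0.048 = 0.312; P(Brand=A | Region=East) = 0.031/0.312 = 0.09936.
Difference = 0.0414.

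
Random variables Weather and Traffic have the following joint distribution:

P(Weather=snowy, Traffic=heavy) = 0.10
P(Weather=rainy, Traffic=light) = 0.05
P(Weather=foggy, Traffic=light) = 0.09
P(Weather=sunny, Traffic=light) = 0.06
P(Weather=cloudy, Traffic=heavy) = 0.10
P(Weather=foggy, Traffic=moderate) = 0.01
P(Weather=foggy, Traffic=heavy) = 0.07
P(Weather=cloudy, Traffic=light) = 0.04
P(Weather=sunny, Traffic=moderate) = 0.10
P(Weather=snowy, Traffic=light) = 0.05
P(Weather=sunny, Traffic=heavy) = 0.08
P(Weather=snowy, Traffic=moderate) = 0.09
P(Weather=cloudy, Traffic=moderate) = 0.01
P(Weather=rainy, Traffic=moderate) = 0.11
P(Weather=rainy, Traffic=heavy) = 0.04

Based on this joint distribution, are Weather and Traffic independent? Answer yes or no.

P(Weather=rainy) = 0.20 and P(Traffic=moderate) = 0.32, so their product is 0.0640, but P(Weather=rainy, Traffic=moderate) = 0.11. Since these differ, Weather and Traffic are not independent.

no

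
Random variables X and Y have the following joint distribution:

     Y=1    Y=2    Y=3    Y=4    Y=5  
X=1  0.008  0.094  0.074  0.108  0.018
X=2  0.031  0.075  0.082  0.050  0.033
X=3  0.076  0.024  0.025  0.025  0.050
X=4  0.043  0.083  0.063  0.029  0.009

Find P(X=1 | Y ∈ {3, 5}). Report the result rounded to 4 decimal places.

P(Y=3) = 0.074 + 0.082 + 0.025 + 0.063 = 0.244.
P(Y=5) = 0.018 + 0.033 + 0.050 + 0.009 = 0.110.
P(Y ∈ {3, 5}) = 0.244 + 0.110 = 0.354; P(X=1, Y ∈ {3, 5}) = 0.074 + 0.018 = 0.092.
P(X=1 | Y ∈ {3, 5}) = 0.092/0.354 = 0.2599.

0.2599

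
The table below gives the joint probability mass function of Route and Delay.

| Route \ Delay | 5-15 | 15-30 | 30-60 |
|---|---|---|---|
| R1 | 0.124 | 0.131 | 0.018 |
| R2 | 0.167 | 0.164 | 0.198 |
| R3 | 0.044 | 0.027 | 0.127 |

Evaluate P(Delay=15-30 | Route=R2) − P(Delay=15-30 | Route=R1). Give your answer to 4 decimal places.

-0.1698

P(Route=R2) = 0.167 + 0.164 + 0.198 = 0.529; P(Delay=15-30 | Route=R2) = 0.164/0.529 = 0.31002.
P(Route=R1) = 0.124 + 0.131 + 0.018 = 0.273; P(Delay=15-30 | Route=R1) = 0.131/0.273 = 0.47985.
Difference = -0.1698.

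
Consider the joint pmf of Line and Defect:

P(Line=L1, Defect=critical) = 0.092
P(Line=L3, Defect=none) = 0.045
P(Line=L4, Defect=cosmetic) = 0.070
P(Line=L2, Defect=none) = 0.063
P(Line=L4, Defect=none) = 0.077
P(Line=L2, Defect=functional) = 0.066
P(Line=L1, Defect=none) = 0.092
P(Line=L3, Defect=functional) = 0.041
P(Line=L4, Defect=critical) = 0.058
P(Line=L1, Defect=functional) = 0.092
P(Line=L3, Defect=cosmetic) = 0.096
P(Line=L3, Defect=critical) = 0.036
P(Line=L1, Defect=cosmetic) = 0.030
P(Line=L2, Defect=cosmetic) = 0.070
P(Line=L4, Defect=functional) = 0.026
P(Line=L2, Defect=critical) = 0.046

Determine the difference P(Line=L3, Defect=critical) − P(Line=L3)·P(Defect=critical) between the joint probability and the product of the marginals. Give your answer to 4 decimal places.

-0.0146

P(Line=L3) = 0.045 + 0.096 + 0.041 + 0.036 = 0.218.
P(Defect=critical) = 0.092 + 0.046 + 0.036 + 0.058 = 0.232.
P(Line=L3, Defect=critical) − P(Line=L3)P(Defect=critical) = 0.036 − 0.218×0.232 = -0.0146.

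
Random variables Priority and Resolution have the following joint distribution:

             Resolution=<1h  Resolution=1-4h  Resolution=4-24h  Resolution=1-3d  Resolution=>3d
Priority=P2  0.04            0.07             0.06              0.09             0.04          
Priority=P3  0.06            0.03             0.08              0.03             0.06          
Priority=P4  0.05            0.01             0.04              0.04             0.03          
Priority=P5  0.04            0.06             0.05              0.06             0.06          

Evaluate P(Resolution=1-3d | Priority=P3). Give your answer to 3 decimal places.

P(Priority=P3) = 0.06 + 0.03 + 0.08 + 0.03 + 0.06 = 0.26.
P(Resolution=1-3d | Priority=P3) = 0.03/0.26 = 0.115.

0.115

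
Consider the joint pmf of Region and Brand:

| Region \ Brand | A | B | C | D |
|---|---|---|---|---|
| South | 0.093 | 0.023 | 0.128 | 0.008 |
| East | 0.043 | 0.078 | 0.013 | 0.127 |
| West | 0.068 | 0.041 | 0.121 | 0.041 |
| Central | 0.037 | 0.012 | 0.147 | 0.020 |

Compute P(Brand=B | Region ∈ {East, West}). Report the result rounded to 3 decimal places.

P(Region=East) = 0.043 + 0.078 + 0.013 + 0.127 = 0.261.
P(Region=West) = 0.068 + 0.041 + 0.121 + 0.041 = 0.271.
P(Region ∈ {East, West}) = 0.261 + 0.271 = 0.532; P(Brand=B, Region ∈ {East, West}) = 0.078 + 0.041 = 0.119.
P(Brand=B | Region ∈ {East, West}) = 0.119/0.532 = 0.224.

0.224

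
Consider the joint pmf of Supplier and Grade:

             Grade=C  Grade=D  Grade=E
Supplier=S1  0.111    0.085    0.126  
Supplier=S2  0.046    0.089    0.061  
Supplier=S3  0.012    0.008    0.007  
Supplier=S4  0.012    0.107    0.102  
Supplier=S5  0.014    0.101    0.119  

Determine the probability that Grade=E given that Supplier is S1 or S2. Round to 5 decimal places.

0.36100

P(Supplier=S1) = 0.111 + 0.085 + 0.126 = 0.322.
P(Supplier=S2) = 0.046 + 0.089 + 0.061 = 0.196.
P(Supplier ∈ {S1, S2}) = 0.322 + 0.196 = 0.518; P(Grade=E, Supplier ∈ {S1, S2}) = 0.126 + 0.061 = 0.187.
P(Grade=E | Supplier ∈ {S1, S2}) = 0.187/0.518 = 0.36100.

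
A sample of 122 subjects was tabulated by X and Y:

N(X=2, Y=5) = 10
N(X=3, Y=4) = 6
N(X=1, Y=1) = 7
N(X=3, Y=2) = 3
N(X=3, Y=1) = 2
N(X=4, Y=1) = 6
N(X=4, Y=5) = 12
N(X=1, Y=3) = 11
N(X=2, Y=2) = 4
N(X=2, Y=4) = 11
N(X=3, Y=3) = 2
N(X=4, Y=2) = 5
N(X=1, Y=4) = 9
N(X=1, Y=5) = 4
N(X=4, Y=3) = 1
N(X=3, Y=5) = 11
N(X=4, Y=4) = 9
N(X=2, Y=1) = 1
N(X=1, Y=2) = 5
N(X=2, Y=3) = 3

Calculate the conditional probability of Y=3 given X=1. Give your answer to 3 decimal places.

Total with X=1: 7 + 5 + 11 + 9 + 4 = 36.
P(Y=3 | X=1) = 11/36 = 0.306.

0.306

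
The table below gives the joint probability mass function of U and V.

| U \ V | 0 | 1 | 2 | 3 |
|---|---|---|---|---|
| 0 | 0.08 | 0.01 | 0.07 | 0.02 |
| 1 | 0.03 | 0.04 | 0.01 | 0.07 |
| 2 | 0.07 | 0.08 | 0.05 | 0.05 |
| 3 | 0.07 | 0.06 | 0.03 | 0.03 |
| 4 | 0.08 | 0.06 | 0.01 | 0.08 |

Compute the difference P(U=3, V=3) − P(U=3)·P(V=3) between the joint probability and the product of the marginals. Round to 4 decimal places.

-0.0175

P(U=3) = 0.07 + 0.06 + 0.03 + 0.03 = 0.19.
P(V=3) = 0.02 + 0.07 + 0.05 + 0.03 + 0.08 = 0.25.
P(U=3, V=3) − P(U=3)P(V=3) = 0.03 − 0.19×0.25 = -0.0175.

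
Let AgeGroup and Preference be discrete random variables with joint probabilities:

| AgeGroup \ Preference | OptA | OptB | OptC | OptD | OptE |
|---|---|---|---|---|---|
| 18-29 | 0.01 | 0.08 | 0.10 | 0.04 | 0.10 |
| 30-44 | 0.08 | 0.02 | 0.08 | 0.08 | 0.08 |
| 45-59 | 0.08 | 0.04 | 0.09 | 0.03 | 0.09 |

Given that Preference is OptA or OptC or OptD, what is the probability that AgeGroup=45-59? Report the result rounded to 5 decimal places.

P(Preference=OptA) = 0.01 + 0.08 + 0.08 = 0.17.
P(Preference=OptC) = 0.10 + 0.08 + 0.09 = 0.27.
P(Preference=OptD) = 0.04 + 0.08 + 0.03 = 0.15.
P(Preference ∈ {OptA, OptC, OptD}) = 0.17 + 0.27 + 0.15 = 0.59; P(AgeGroup=45-59, Preference ∈ {OptA, OptC, OptD}) = 0.08 + 0.09 + 0.03 = 0.20.
P(AgeGroup=45-59 | Preference ∈ {OptA, OptC, OptD}) = 0.20/0.59 = 0.33898.

0.33898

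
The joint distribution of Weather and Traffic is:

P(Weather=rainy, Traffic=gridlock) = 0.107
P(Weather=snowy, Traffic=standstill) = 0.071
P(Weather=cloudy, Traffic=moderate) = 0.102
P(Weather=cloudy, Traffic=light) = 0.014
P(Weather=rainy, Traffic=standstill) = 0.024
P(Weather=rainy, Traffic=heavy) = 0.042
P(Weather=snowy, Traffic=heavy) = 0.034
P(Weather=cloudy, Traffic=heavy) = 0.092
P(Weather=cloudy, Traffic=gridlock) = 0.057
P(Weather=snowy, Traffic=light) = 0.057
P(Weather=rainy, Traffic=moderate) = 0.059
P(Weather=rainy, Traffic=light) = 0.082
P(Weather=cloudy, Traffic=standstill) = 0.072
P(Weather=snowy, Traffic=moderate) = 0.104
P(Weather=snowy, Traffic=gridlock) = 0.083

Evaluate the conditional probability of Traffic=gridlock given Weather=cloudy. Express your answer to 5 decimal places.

0.16914

P(Weather=cloudy) = 0.014 + 0.102 + 0.092 + 0.057 + 0.072 = 0.337.
P(Traffic=gridlock | Weather=cloudy) = 0.057/0.337 = 0.16914.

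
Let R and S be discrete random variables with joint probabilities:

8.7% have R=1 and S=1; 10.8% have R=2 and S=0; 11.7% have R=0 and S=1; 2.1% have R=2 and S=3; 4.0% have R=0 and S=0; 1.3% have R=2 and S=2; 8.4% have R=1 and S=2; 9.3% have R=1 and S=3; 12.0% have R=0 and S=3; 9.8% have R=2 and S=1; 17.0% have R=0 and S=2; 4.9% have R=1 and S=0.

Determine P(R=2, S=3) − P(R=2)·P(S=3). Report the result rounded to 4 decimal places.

-0.0352

P(R=2) = 0.108 + 0.098 + 0.013 + 0.021 = 0.240.
P(S=3) = 0.120 + 0.093 + 0.021 = 0.234.
P(R=2, S=3) − P(R=2)P(S=3) = 0.021 − 0.240×0.234 = -0.0352.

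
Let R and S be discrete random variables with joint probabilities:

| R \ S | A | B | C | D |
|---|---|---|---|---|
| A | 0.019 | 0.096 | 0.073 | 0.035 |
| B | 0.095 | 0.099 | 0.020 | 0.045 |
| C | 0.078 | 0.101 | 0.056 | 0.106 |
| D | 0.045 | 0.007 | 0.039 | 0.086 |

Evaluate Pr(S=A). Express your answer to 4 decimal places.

P(S=A) = 0.019 + 0.095 + 0.078 + 0.045 = 0.237.

0.2370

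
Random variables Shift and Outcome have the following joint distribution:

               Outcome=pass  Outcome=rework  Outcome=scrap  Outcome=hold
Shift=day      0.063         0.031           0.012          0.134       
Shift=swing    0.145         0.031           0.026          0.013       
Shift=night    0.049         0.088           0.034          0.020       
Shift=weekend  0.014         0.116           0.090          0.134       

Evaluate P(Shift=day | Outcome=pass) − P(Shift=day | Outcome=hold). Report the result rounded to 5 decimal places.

-0.21271

P(Outcome=pass) = 0.063 + 0.145 + 0.049 + 0.014 = 0.271; P(Shift=day | Outcome=pass) = 0.063/0.271 = 0.232472.
P(Outcome=hold) = 0.134 + 0.013 + 0.020 + 0.134 = 0.301; P(Shift=day | Outcome=hold) = 0.134/0.301 = 0.445183.
Difference = -0.21271.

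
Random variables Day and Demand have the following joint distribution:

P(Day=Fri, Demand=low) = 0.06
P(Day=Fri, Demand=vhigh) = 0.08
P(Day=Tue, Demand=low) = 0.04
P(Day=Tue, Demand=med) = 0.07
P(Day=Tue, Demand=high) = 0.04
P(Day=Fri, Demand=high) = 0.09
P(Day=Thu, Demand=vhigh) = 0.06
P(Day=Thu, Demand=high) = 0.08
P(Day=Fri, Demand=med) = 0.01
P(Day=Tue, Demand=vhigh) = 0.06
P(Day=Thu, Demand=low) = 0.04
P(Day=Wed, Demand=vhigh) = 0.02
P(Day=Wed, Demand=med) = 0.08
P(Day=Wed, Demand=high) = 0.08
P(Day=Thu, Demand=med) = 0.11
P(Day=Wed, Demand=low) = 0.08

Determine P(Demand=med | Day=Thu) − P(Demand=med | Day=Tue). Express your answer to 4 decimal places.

0.0460

P(Day=Thu) = 0.04 + 0.11 + 0.08 + 0.06 = 0.29; P(Demand=med | Day=Thu) = 0.11/0.29 = 0.37931.
P(Day=Tue) = 0.04 + 0.07 + 0.04 + 0.06 = 0.21; P(Demand=med | Day=Tue) = 0.07/0.21 = 0.33333.
Difference = 0.0460.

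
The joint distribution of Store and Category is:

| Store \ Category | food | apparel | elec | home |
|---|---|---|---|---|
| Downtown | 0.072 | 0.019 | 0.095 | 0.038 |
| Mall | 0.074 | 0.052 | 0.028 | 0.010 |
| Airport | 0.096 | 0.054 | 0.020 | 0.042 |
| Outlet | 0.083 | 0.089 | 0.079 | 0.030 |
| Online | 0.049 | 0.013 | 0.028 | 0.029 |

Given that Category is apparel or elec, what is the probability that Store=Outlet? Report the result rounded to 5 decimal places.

0.35220

P(Category=apparel) = 0.019 + 0.052 + 0.054 + 0.089 + 0.013 = 0.227.
P(Category=elec) = 0.095 + 0.028 + 0.020 + 0.079 + 0.028 = 0.250.
P(Category ∈ {apparel, elec}) = 0.227 + 0.250 = 0.477; P(Store=Outlet, Category ∈ {apparel, elec}) = 0.089 + 0.079 = 0.168.
P(Store=Outlet | Category ∈ {apparel, elec}) = 0.168/0.477 = 0.35220.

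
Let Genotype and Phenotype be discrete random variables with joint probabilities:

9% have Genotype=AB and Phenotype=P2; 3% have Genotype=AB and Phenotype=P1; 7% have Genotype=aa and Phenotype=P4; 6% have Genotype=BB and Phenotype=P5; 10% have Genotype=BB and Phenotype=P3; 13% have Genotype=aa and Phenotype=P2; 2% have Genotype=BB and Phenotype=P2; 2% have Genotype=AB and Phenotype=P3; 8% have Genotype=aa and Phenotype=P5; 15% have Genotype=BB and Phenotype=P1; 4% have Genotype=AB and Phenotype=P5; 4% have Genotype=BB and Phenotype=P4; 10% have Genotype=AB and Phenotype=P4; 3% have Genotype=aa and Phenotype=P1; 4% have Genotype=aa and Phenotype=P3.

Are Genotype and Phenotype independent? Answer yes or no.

no

P(Genotype=BB) = 0.37 and P(Phenotype=P1) = 0.21, so their product is 0.0777, but P(Genotype=BB, Phenotype=P1) = 0.15. Since these differ, Genotype and Phenotype are not independent.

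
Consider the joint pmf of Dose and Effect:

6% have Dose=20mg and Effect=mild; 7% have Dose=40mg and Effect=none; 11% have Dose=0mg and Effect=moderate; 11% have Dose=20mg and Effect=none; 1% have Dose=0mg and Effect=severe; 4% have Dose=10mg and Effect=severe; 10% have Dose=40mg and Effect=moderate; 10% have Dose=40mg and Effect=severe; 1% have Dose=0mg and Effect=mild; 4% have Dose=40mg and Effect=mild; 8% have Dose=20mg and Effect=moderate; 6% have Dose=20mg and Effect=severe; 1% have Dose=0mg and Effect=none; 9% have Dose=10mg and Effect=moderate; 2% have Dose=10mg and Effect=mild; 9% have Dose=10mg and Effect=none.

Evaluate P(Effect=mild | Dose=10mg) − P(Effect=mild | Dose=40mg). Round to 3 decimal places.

-0.046

P(Dose=10mg) = 0.09 + 0.02 + 0.09 + 0.04 = 0.24; P(Effect=mild | Dose=10mg) = 0.02/0.24 = 0.0833.
P(Dose=40mg) = 0.07 + 0.04 + 0.10 + 0.10 = 0.31; P(Effect=mild | Dose=40mg) = 0.04/0.31 = 0.1290.
Difference = -0.046.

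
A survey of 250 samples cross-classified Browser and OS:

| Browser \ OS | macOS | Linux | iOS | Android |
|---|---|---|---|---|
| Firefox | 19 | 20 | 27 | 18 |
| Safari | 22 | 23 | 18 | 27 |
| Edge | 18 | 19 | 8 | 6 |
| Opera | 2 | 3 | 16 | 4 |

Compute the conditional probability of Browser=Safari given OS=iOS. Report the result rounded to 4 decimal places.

Total with OS=iOS: 27 + 18 + 8 + 16 = 69.
P(Browser=Safari | OS=iOS) = 18/69 = 0.2609.

0.2609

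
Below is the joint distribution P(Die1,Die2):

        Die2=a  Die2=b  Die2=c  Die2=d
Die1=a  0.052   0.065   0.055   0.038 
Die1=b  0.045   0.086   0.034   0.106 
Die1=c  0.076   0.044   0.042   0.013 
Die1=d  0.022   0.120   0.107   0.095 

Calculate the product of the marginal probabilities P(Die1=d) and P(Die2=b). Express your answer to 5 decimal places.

P(Die1=d) = 0.022 + 0.120 + 0.107 + 0.095 = 0.344.
P(Die2=b) = 0.065 + 0.086 + 0.044 + 0.120 = 0.315.
Product: 0.344 × 0.315 = 0.10836.

0.10836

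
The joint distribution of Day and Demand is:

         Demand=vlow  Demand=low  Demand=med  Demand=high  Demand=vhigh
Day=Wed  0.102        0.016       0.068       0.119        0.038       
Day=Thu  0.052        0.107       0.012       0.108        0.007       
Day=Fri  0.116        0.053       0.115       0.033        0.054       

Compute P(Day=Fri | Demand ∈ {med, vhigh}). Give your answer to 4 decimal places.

0.5748

P(Demand=med) = 0.068 + 0.012 + 0.115 = 0.195.
P(Demand=vhigh) = 0.038 + 0.007 + 0.054 = 0.099.
P(Demand ∈ {med, vhigh}) = 0.195 + 0.099 = 0.294; P(Day=Fri, Demand ∈ {med, vhigh}) = 0.115 + 0.054 = 0.169.
P(Day=Fri | Demand ∈ {med, vhigh}) = 0.169/0.294 = 0.5748.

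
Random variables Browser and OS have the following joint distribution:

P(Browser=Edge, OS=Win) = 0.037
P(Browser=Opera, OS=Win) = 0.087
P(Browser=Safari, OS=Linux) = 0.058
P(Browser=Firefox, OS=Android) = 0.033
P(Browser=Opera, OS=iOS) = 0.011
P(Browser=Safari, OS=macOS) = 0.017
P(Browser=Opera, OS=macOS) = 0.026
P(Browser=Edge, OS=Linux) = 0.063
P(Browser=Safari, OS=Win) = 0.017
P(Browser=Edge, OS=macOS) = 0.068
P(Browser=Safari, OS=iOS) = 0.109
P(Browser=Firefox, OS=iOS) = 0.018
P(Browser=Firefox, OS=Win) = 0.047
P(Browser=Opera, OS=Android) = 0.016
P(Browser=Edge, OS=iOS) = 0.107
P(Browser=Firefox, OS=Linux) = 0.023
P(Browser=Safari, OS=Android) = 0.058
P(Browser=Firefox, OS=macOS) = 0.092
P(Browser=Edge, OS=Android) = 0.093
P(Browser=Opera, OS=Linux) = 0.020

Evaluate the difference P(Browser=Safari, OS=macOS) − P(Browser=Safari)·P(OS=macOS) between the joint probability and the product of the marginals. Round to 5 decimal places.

P(Browser=Safari) = 0.017 + 0.017 + 0.058 + 0.109 + 0.058 = 0.259.
P(OS=macOS) = 0.092 + 0.017 + 0.068 + 0.026 = 0.203.
P(Browser=Safari, OS=macOS) − P(Browser=Safari)P(OS=macOS) = 0.017 − 0.259×0.203 = -0.03558.

-0.03558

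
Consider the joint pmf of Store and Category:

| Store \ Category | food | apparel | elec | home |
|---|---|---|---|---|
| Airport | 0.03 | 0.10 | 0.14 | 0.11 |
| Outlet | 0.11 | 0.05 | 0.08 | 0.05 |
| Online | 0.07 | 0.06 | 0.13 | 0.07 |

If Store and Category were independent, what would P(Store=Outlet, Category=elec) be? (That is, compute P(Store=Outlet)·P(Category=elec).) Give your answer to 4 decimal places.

P(Store=Outlet) = 0.11 + 0.05 + 0.08 + 0.05 = 0.29.
P(Category=elec) = 0.14 + 0.08 + 0.13 = 0.35.
Product: 0.29 × 0.35 = 0.1015.

0.1015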